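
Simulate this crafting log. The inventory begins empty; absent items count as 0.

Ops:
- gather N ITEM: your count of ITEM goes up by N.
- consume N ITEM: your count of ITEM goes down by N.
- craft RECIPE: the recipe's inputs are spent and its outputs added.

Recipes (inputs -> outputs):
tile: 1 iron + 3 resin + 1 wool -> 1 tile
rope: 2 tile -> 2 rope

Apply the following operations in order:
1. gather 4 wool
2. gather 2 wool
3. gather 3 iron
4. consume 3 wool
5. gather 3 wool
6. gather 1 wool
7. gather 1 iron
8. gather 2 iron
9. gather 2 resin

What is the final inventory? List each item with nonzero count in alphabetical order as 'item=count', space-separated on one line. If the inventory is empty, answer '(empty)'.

Answer: iron=6 resin=2 wool=7

Derivation:
After 1 (gather 4 wool): wool=4
After 2 (gather 2 wool): wool=6
After 3 (gather 3 iron): iron=3 wool=6
After 4 (consume 3 wool): iron=3 wool=3
After 5 (gather 3 wool): iron=3 wool=6
After 6 (gather 1 wool): iron=3 wool=7
After 7 (gather 1 iron): iron=4 wool=7
After 8 (gather 2 iron): iron=6 wool=7
After 9 (gather 2 resin): iron=6 resin=2 wool=7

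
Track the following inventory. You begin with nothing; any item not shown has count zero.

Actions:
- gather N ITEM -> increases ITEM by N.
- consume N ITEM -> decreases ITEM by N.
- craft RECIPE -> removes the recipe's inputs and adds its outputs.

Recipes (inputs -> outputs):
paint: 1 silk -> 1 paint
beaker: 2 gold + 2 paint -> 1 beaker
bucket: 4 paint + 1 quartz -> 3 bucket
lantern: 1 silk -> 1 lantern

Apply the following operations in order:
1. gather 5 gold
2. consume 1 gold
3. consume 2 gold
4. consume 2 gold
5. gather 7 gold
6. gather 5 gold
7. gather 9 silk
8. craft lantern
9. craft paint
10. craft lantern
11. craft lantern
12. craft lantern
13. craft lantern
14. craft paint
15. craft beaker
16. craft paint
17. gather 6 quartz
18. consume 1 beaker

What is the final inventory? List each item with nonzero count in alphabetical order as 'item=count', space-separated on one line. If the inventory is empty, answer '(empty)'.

Answer: gold=10 lantern=5 paint=1 quartz=6 silk=1

Derivation:
After 1 (gather 5 gold): gold=5
After 2 (consume 1 gold): gold=4
After 3 (consume 2 gold): gold=2
After 4 (consume 2 gold): (empty)
After 5 (gather 7 gold): gold=7
After 6 (gather 5 gold): gold=12
After 7 (gather 9 silk): gold=12 silk=9
After 8 (craft lantern): gold=12 lantern=1 silk=8
After 9 (craft paint): gold=12 lantern=1 paint=1 silk=7
After 10 (craft lantern): gold=12 lantern=2 paint=1 silk=6
After 11 (craft lantern): gold=12 lantern=3 paint=1 silk=5
After 12 (craft lantern): gold=12 lantern=4 paint=1 silk=4
After 13 (craft lantern): gold=12 lantern=5 paint=1 silk=3
After 14 (craft paint): gold=12 lantern=5 paint=2 silk=2
After 15 (craft beaker): beaker=1 gold=10 lantern=5 silk=2
After 16 (craft paint): beaker=1 gold=10 lantern=5 paint=1 silk=1
After 17 (gather 6 quartz): beaker=1 gold=10 lantern=5 paint=1 quartz=6 silk=1
After 18 (consume 1 beaker): gold=10 lantern=5 paint=1 quartz=6 silk=1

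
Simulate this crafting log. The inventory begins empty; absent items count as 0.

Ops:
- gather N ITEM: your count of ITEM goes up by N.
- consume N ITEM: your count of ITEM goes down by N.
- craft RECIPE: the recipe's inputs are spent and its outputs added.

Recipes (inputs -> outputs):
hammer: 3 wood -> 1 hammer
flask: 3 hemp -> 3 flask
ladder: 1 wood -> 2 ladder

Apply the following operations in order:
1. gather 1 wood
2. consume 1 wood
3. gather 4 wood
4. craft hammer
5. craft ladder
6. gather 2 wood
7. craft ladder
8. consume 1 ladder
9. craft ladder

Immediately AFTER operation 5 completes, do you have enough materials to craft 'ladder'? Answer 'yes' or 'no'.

Answer: no

Derivation:
After 1 (gather 1 wood): wood=1
After 2 (consume 1 wood): (empty)
After 3 (gather 4 wood): wood=4
After 4 (craft hammer): hammer=1 wood=1
After 5 (craft ladder): hammer=1 ladder=2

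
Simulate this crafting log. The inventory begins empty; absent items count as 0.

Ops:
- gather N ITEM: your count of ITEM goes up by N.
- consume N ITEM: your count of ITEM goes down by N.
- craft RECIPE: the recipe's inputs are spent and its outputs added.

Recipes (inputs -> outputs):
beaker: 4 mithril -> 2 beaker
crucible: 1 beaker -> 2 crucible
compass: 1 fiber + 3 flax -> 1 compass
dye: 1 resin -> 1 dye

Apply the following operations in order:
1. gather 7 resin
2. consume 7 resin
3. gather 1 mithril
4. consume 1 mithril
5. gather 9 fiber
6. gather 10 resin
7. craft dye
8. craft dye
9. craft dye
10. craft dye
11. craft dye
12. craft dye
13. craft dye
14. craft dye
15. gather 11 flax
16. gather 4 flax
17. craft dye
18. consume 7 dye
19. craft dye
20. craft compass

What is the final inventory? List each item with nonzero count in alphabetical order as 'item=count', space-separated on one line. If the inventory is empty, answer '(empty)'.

After 1 (gather 7 resin): resin=7
After 2 (consume 7 resin): (empty)
After 3 (gather 1 mithril): mithril=1
After 4 (consume 1 mithril): (empty)
After 5 (gather 9 fiber): fiber=9
After 6 (gather 10 resin): fiber=9 resin=10
After 7 (craft dye): dye=1 fiber=9 resin=9
After 8 (craft dye): dye=2 fiber=9 resin=8
After 9 (craft dye): dye=3 fiber=9 resin=7
After 10 (craft dye): dye=4 fiber=9 resin=6
After 11 (craft dye): dye=5 fiber=9 resin=5
After 12 (craft dye): dye=6 fiber=9 resin=4
After 13 (craft dye): dye=7 fiber=9 resin=3
After 14 (craft dye): dye=8 fiber=9 resin=2
After 15 (gather 11 flax): dye=8 fiber=9 flax=11 resin=2
After 16 (gather 4 flax): dye=8 fiber=9 flax=15 resin=2
After 17 (craft dye): dye=9 fiber=9 flax=15 resin=1
After 18 (consume 7 dye): dye=2 fiber=9 flax=15 resin=1
After 19 (craft dye): dye=3 fiber=9 flax=15
After 20 (craft compass): compass=1 dye=3 fiber=8 flax=12

Answer: compass=1 dye=3 fiber=8 flax=12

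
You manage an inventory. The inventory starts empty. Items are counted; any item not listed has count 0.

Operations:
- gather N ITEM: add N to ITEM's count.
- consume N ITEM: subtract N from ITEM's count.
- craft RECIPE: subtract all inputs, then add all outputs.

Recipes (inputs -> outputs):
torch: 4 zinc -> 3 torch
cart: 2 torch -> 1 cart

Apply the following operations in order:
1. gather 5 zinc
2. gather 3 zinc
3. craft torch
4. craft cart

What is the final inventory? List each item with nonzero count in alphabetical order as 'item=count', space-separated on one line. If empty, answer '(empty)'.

After 1 (gather 5 zinc): zinc=5
After 2 (gather 3 zinc): zinc=8
After 3 (craft torch): torch=3 zinc=4
After 4 (craft cart): cart=1 torch=1 zinc=4

Answer: cart=1 torch=1 zinc=4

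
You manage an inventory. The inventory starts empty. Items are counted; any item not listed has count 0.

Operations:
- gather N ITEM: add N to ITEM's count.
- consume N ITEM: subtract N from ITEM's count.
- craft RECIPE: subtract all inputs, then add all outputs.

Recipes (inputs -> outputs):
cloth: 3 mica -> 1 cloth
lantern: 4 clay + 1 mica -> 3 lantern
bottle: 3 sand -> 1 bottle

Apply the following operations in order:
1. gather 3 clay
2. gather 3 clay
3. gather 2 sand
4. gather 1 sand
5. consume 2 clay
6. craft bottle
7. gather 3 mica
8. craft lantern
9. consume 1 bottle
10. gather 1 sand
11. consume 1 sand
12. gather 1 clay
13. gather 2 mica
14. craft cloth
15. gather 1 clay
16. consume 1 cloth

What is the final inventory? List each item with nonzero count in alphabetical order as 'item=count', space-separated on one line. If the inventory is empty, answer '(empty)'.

After 1 (gather 3 clay): clay=3
After 2 (gather 3 clay): clay=6
After 3 (gather 2 sand): clay=6 sand=2
After 4 (gather 1 sand): clay=6 sand=3
After 5 (consume 2 clay): clay=4 sand=3
After 6 (craft bottle): bottle=1 clay=4
After 7 (gather 3 mica): bottle=1 clay=4 mica=3
After 8 (craft lantern): bottle=1 lantern=3 mica=2
After 9 (consume 1 bottle): lantern=3 mica=2
After 10 (gather 1 sand): lantern=3 mica=2 sand=1
After 11 (consume 1 sand): lantern=3 mica=2
After 12 (gather 1 clay): clay=1 lantern=3 mica=2
After 13 (gather 2 mica): clay=1 lantern=3 mica=4
After 14 (craft cloth): clay=1 cloth=1 lantern=3 mica=1
After 15 (gather 1 clay): clay=2 cloth=1 lantern=3 mica=1
After 16 (consume 1 cloth): clay=2 lantern=3 mica=1

Answer: clay=2 lantern=3 mica=1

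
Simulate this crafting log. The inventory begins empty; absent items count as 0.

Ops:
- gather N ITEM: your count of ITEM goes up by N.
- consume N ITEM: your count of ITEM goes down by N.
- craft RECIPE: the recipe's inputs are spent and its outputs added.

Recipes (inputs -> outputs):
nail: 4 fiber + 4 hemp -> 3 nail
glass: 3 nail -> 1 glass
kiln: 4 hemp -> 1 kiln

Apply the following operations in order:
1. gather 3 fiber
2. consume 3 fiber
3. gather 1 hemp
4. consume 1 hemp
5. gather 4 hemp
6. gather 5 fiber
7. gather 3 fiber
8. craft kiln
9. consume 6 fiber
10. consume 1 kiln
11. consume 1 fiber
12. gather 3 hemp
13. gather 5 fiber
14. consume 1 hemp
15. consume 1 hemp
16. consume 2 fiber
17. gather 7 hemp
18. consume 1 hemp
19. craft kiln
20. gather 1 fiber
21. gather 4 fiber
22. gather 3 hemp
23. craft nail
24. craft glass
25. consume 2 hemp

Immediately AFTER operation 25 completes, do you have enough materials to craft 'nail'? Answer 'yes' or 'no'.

After 1 (gather 3 fiber): fiber=3
After 2 (consume 3 fiber): (empty)
After 3 (gather 1 hemp): hemp=1
After 4 (consume 1 hemp): (empty)
After 5 (gather 4 hemp): hemp=4
After 6 (gather 5 fiber): fiber=5 hemp=4
After 7 (gather 3 fiber): fiber=8 hemp=4
After 8 (craft kiln): fiber=8 kiln=1
After 9 (consume 6 fiber): fiber=2 kiln=1
After 10 (consume 1 kiln): fiber=2
After 11 (consume 1 fiber): fiber=1
After 12 (gather 3 hemp): fiber=1 hemp=3
After 13 (gather 5 fiber): fiber=6 hemp=3
After 14 (consume 1 hemp): fiber=6 hemp=2
After 15 (consume 1 hemp): fiber=6 hemp=1
After 16 (consume 2 fiber): fiber=4 hemp=1
After 17 (gather 7 hemp): fiber=4 hemp=8
After 18 (consume 1 hemp): fiber=4 hemp=7
After 19 (craft kiln): fiber=4 hemp=3 kiln=1
After 20 (gather 1 fiber): fiber=5 hemp=3 kiln=1
After 21 (gather 4 fiber): fiber=9 hemp=3 kiln=1
After 22 (gather 3 hemp): fiber=9 hemp=6 kiln=1
After 23 (craft nail): fiber=5 hemp=2 kiln=1 nail=3
After 24 (craft glass): fiber=5 glass=1 hemp=2 kiln=1
After 25 (consume 2 hemp): fiber=5 glass=1 kiln=1

Answer: no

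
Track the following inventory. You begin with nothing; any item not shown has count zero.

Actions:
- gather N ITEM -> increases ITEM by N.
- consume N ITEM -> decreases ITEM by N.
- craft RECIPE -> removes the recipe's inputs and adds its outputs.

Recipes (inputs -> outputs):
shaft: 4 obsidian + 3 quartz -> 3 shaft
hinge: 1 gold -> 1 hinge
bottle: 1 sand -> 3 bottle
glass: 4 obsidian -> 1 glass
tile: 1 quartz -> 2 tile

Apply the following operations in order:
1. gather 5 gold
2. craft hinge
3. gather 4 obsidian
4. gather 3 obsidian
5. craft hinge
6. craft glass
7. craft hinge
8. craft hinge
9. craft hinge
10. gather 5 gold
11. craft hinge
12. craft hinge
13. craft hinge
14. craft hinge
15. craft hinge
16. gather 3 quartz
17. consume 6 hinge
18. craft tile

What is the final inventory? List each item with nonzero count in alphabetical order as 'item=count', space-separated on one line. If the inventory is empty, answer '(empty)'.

Answer: glass=1 hinge=4 obsidian=3 quartz=2 tile=2

Derivation:
After 1 (gather 5 gold): gold=5
After 2 (craft hinge): gold=4 hinge=1
After 3 (gather 4 obsidian): gold=4 hinge=1 obsidian=4
After 4 (gather 3 obsidian): gold=4 hinge=1 obsidian=7
After 5 (craft hinge): gold=3 hinge=2 obsidian=7
After 6 (craft glass): glass=1 gold=3 hinge=2 obsidian=3
After 7 (craft hinge): glass=1 gold=2 hinge=3 obsidian=3
After 8 (craft hinge): glass=1 gold=1 hinge=4 obsidian=3
After 9 (craft hinge): glass=1 hinge=5 obsidian=3
After 10 (gather 5 gold): glass=1 gold=5 hinge=5 obsidian=3
After 11 (craft hinge): glass=1 gold=4 hinge=6 obsidian=3
After 12 (craft hinge): glass=1 gold=3 hinge=7 obsidian=3
After 13 (craft hinge): glass=1 gold=2 hinge=8 obsidian=3
After 14 (craft hinge): glass=1 gold=1 hinge=9 obsidian=3
After 15 (craft hinge): glass=1 hinge=10 obsidian=3
After 16 (gather 3 quartz): glass=1 hinge=10 obsidian=3 quartz=3
After 17 (consume 6 hinge): glass=1 hinge=4 obsidian=3 quartz=3
After 18 (craft tile): glass=1 hinge=4 obsidian=3 quartz=2 tile=2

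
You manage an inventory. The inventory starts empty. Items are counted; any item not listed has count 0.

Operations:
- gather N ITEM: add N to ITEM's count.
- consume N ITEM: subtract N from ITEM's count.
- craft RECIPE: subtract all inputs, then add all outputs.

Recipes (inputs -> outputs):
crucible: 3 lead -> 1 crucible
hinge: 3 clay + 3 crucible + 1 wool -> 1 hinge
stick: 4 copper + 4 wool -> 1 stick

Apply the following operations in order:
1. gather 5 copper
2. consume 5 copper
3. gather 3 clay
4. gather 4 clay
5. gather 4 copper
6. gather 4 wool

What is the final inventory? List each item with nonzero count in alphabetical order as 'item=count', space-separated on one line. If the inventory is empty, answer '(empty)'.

Answer: clay=7 copper=4 wool=4

Derivation:
After 1 (gather 5 copper): copper=5
After 2 (consume 5 copper): (empty)
After 3 (gather 3 clay): clay=3
After 4 (gather 4 clay): clay=7
After 5 (gather 4 copper): clay=7 copper=4
After 6 (gather 4 wool): clay=7 copper=4 wool=4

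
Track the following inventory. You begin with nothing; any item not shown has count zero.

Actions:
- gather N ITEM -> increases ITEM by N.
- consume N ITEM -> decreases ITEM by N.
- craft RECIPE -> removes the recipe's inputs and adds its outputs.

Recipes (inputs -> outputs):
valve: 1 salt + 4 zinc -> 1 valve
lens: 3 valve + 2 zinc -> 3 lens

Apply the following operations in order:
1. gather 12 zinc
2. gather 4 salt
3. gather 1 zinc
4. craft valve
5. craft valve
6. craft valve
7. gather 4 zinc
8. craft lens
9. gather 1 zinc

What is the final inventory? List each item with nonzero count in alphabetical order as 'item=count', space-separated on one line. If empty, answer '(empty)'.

After 1 (gather 12 zinc): zinc=12
After 2 (gather 4 salt): salt=4 zinc=12
After 3 (gather 1 zinc): salt=4 zinc=13
After 4 (craft valve): salt=3 valve=1 zinc=9
After 5 (craft valve): salt=2 valve=2 zinc=5
After 6 (craft valve): salt=1 valve=3 zinc=1
After 7 (gather 4 zinc): salt=1 valve=3 zinc=5
After 8 (craft lens): lens=3 salt=1 zinc=3
After 9 (gather 1 zinc): lens=3 salt=1 zinc=4

Answer: lens=3 salt=1 zinc=4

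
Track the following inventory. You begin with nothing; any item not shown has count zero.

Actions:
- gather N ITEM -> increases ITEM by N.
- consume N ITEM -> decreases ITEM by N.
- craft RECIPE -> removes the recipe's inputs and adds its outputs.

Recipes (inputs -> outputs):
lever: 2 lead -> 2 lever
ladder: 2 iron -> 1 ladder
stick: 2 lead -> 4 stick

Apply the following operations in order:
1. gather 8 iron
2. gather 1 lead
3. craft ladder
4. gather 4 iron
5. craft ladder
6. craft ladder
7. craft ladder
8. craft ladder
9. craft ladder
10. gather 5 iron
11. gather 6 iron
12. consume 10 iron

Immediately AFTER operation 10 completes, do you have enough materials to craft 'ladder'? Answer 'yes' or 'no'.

Answer: yes

Derivation:
After 1 (gather 8 iron): iron=8
After 2 (gather 1 lead): iron=8 lead=1
After 3 (craft ladder): iron=6 ladder=1 lead=1
After 4 (gather 4 iron): iron=10 ladder=1 lead=1
After 5 (craft ladder): iron=8 ladder=2 lead=1
After 6 (craft ladder): iron=6 ladder=3 lead=1
After 7 (craft ladder): iron=4 ladder=4 lead=1
After 8 (craft ladder): iron=2 ladder=5 lead=1
After 9 (craft ladder): ladder=6 lead=1
After 10 (gather 5 iron): iron=5 ladder=6 lead=1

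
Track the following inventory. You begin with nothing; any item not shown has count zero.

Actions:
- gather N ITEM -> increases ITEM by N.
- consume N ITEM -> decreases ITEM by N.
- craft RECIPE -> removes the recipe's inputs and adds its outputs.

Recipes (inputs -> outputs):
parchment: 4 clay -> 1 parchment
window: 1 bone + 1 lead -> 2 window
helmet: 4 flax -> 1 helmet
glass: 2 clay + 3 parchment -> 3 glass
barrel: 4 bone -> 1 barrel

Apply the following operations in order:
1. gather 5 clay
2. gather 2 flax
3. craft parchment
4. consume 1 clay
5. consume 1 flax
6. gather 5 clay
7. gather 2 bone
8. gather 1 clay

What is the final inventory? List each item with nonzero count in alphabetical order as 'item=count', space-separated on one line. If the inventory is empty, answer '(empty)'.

After 1 (gather 5 clay): clay=5
After 2 (gather 2 flax): clay=5 flax=2
After 3 (craft parchment): clay=1 flax=2 parchment=1
After 4 (consume 1 clay): flax=2 parchment=1
After 5 (consume 1 flax): flax=1 parchment=1
After 6 (gather 5 clay): clay=5 flax=1 parchment=1
After 7 (gather 2 bone): bone=2 clay=5 flax=1 parchment=1
After 8 (gather 1 clay): bone=2 clay=6 flax=1 parchment=1

Answer: bone=2 clay=6 flax=1 parchment=1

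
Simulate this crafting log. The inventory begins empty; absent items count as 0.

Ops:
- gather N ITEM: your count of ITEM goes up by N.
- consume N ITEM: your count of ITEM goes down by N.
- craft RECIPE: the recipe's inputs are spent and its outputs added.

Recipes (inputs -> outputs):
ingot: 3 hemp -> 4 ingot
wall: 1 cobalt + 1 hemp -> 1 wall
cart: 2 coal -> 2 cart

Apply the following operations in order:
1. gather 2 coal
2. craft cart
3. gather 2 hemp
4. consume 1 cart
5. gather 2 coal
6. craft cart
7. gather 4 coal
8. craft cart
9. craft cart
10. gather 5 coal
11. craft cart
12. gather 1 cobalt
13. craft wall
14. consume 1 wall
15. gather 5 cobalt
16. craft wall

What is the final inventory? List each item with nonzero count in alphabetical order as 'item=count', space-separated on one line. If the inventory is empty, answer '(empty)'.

After 1 (gather 2 coal): coal=2
After 2 (craft cart): cart=2
After 3 (gather 2 hemp): cart=2 hemp=2
After 4 (consume 1 cart): cart=1 hemp=2
After 5 (gather 2 coal): cart=1 coal=2 hemp=2
After 6 (craft cart): cart=3 hemp=2
After 7 (gather 4 coal): cart=3 coal=4 hemp=2
After 8 (craft cart): cart=5 coal=2 hemp=2
After 9 (craft cart): cart=7 hemp=2
After 10 (gather 5 coal): cart=7 coal=5 hemp=2
After 11 (craft cart): cart=9 coal=3 hemp=2
After 12 (gather 1 cobalt): cart=9 coal=3 cobalt=1 hemp=2
After 13 (craft wall): cart=9 coal=3 hemp=1 wall=1
After 14 (consume 1 wall): cart=9 coal=3 hemp=1
After 15 (gather 5 cobalt): cart=9 coal=3 cobalt=5 hemp=1
After 16 (craft wall): cart=9 coal=3 cobalt=4 wall=1

Answer: cart=9 coal=3 cobalt=4 wall=1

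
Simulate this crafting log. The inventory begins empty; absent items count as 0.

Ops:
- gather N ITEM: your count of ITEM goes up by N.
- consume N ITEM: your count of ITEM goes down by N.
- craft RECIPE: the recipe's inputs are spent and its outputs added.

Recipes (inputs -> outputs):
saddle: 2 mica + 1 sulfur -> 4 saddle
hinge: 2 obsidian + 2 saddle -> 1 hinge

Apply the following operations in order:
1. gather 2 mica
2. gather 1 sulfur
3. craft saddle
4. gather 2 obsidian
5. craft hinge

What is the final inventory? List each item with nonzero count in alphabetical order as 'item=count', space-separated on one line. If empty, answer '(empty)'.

After 1 (gather 2 mica): mica=2
After 2 (gather 1 sulfur): mica=2 sulfur=1
After 3 (craft saddle): saddle=4
After 4 (gather 2 obsidian): obsidian=2 saddle=4
After 5 (craft hinge): hinge=1 saddle=2

Answer: hinge=1 saddle=2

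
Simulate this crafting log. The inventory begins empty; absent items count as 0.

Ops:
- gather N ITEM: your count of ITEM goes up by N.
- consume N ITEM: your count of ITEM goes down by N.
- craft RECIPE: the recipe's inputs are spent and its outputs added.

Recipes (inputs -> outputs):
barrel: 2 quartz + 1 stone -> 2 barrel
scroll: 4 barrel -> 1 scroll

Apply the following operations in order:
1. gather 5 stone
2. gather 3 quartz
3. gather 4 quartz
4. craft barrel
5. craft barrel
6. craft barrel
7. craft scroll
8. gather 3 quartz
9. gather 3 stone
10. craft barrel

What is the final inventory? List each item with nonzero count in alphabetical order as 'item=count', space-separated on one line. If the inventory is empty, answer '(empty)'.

Answer: barrel=4 quartz=2 scroll=1 stone=4

Derivation:
After 1 (gather 5 stone): stone=5
After 2 (gather 3 quartz): quartz=3 stone=5
After 3 (gather 4 quartz): quartz=7 stone=5
After 4 (craft barrel): barrel=2 quartz=5 stone=4
After 5 (craft barrel): barrel=4 quartz=3 stone=3
After 6 (craft barrel): barrel=6 quartz=1 stone=2
After 7 (craft scroll): barrel=2 quartz=1 scroll=1 stone=2
After 8 (gather 3 quartz): barrel=2 quartz=4 scroll=1 stone=2
After 9 (gather 3 stone): barrel=2 quartz=4 scroll=1 stone=5
After 10 (craft barrel): barrel=4 quartz=2 scroll=1 stone=4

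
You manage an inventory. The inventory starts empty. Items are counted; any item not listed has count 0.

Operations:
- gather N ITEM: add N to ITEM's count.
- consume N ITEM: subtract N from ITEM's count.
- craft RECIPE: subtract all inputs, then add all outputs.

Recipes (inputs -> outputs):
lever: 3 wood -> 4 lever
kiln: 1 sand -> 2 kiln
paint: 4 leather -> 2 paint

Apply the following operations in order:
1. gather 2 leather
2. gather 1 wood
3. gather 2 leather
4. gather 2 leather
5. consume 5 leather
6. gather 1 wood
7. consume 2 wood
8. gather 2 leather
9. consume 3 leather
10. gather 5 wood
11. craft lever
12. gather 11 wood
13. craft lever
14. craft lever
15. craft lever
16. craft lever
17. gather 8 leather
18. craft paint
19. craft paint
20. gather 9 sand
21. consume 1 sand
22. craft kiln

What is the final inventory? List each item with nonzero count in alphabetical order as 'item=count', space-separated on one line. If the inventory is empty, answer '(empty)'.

Answer: kiln=2 lever=20 paint=4 sand=7 wood=1

Derivation:
After 1 (gather 2 leather): leather=2
After 2 (gather 1 wood): leather=2 wood=1
After 3 (gather 2 leather): leather=4 wood=1
After 4 (gather 2 leather): leather=6 wood=1
After 5 (consume 5 leather): leather=1 wood=1
After 6 (gather 1 wood): leather=1 wood=2
After 7 (consume 2 wood): leather=1
After 8 (gather 2 leather): leather=3
After 9 (consume 3 leather): (empty)
After 10 (gather 5 wood): wood=5
After 11 (craft lever): lever=4 wood=2
After 12 (gather 11 wood): lever=4 wood=13
After 13 (craft lever): lever=8 wood=10
After 14 (craft lever): lever=12 wood=7
After 15 (craft lever): lever=16 wood=4
After 16 (craft lever): lever=20 wood=1
After 17 (gather 8 leather): leather=8 lever=20 wood=1
After 18 (craft paint): leather=4 lever=20 paint=2 wood=1
After 19 (craft paint): lever=20 paint=4 wood=1
After 20 (gather 9 sand): lever=20 paint=4 sand=9 wood=1
After 21 (consume 1 sand): lever=20 paint=4 sand=8 wood=1
After 22 (craft kiln): kiln=2 lever=20 paint=4 sand=7 wood=1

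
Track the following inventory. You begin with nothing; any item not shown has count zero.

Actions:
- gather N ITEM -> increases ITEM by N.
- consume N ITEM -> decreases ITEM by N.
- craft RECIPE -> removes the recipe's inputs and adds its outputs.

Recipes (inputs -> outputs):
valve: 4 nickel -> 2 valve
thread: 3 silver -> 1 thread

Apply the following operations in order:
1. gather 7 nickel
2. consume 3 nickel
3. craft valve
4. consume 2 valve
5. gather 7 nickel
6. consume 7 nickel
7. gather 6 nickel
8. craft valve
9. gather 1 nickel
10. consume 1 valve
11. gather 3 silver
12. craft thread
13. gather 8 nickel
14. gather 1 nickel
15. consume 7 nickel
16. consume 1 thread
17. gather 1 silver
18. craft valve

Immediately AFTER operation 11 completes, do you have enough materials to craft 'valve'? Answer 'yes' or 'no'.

After 1 (gather 7 nickel): nickel=7
After 2 (consume 3 nickel): nickel=4
After 3 (craft valve): valve=2
After 4 (consume 2 valve): (empty)
After 5 (gather 7 nickel): nickel=7
After 6 (consume 7 nickel): (empty)
After 7 (gather 6 nickel): nickel=6
After 8 (craft valve): nickel=2 valve=2
After 9 (gather 1 nickel): nickel=3 valve=2
After 10 (consume 1 valve): nickel=3 valve=1
After 11 (gather 3 silver): nickel=3 silver=3 valve=1

Answer: no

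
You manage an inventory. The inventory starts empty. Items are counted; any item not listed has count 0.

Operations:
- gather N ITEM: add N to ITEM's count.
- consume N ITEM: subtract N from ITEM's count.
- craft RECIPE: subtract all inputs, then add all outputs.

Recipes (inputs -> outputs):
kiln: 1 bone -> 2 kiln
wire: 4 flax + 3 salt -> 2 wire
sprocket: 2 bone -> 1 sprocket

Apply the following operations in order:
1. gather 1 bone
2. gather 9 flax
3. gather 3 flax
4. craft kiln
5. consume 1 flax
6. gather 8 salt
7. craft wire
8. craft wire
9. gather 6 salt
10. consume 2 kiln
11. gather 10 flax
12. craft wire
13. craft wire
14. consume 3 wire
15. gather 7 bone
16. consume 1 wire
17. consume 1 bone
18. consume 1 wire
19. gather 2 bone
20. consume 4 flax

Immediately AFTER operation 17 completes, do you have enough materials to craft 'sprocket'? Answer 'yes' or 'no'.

After 1 (gather 1 bone): bone=1
After 2 (gather 9 flax): bone=1 flax=9
After 3 (gather 3 flax): bone=1 flax=12
After 4 (craft kiln): flax=12 kiln=2
After 5 (consume 1 flax): flax=11 kiln=2
After 6 (gather 8 salt): flax=11 kiln=2 salt=8
After 7 (craft wire): flax=7 kiln=2 salt=5 wire=2
After 8 (craft wire): flax=3 kiln=2 salt=2 wire=4
After 9 (gather 6 salt): flax=3 kiln=2 salt=8 wire=4
After 10 (consume 2 kiln): flax=3 salt=8 wire=4
After 11 (gather 10 flax): flax=13 salt=8 wire=4
After 12 (craft wire): flax=9 salt=5 wire=6
After 13 (craft wire): flax=5 salt=2 wire=8
After 14 (consume 3 wire): flax=5 salt=2 wire=5
After 15 (gather 7 bone): bone=7 flax=5 salt=2 wire=5
After 16 (consume 1 wire): bone=7 flax=5 salt=2 wire=4
After 17 (consume 1 bone): bone=6 flax=5 salt=2 wire=4

Answer: yes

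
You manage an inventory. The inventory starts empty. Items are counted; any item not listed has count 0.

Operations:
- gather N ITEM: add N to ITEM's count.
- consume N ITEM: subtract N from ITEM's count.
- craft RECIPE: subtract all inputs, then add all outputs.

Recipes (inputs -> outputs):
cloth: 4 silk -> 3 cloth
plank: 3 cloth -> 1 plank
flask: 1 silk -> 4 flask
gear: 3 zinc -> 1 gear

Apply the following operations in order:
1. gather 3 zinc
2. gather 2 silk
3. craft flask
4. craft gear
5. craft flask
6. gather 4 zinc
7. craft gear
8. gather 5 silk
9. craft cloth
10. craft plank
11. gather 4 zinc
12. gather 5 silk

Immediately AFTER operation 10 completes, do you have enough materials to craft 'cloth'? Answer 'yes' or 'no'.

Answer: no

Derivation:
After 1 (gather 3 zinc): zinc=3
After 2 (gather 2 silk): silk=2 zinc=3
After 3 (craft flask): flask=4 silk=1 zinc=3
After 4 (craft gear): flask=4 gear=1 silk=1
After 5 (craft flask): flask=8 gear=1
After 6 (gather 4 zinc): flask=8 gear=1 zinc=4
After 7 (craft gear): flask=8 gear=2 zinc=1
After 8 (gather 5 silk): flask=8 gear=2 silk=5 zinc=1
After 9 (craft cloth): cloth=3 flask=8 gear=2 silk=1 zinc=1
After 10 (craft plank): flask=8 gear=2 plank=1 silk=1 zinc=1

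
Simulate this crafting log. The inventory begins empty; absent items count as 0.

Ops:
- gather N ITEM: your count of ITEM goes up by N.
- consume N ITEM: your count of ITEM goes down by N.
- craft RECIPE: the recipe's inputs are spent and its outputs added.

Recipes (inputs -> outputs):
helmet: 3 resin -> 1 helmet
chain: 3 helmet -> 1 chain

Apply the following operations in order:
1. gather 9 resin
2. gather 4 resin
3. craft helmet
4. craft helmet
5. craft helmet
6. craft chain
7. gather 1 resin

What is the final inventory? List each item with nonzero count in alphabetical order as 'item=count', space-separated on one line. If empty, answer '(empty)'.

After 1 (gather 9 resin): resin=9
After 2 (gather 4 resin): resin=13
After 3 (craft helmet): helmet=1 resin=10
After 4 (craft helmet): helmet=2 resin=7
After 5 (craft helmet): helmet=3 resin=4
After 6 (craft chain): chain=1 resin=4
After 7 (gather 1 resin): chain=1 resin=5

Answer: chain=1 resin=5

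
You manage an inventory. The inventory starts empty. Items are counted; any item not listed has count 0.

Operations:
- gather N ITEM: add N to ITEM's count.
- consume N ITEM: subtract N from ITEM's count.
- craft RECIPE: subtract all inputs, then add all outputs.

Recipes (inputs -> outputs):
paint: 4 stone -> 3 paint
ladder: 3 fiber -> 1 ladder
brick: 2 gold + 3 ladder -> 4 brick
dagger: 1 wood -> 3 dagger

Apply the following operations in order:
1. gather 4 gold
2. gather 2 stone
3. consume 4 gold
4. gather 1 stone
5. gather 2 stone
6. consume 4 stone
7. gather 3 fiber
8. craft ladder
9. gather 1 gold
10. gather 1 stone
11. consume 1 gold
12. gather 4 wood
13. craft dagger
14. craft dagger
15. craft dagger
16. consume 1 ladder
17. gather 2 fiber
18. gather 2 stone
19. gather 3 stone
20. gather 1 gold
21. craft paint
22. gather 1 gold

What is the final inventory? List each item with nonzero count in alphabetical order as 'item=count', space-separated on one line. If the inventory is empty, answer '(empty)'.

Answer: dagger=9 fiber=2 gold=2 paint=3 stone=3 wood=1

Derivation:
After 1 (gather 4 gold): gold=4
After 2 (gather 2 stone): gold=4 stone=2
After 3 (consume 4 gold): stone=2
After 4 (gather 1 stone): stone=3
After 5 (gather 2 stone): stone=5
After 6 (consume 4 stone): stone=1
After 7 (gather 3 fiber): fiber=3 stone=1
After 8 (craft ladder): ladder=1 stone=1
After 9 (gather 1 gold): gold=1 ladder=1 stone=1
After 10 (gather 1 stone): gold=1 ladder=1 stone=2
After 11 (consume 1 gold): ladder=1 stone=2
After 12 (gather 4 wood): ladder=1 stone=2 wood=4
After 13 (craft dagger): dagger=3 ladder=1 stone=2 wood=3
After 14 (craft dagger): dagger=6 ladder=1 stone=2 wood=2
After 15 (craft dagger): dagger=9 ladder=1 stone=2 wood=1
After 16 (consume 1 ladder): dagger=9 stone=2 wood=1
After 17 (gather 2 fiber): dagger=9 fiber=2 stone=2 wood=1
After 18 (gather 2 stone): dagger=9 fiber=2 stone=4 wood=1
After 19 (gather 3 stone): dagger=9 fiber=2 stone=7 wood=1
After 20 (gather 1 gold): dagger=9 fiber=2 gold=1 stone=7 wood=1
After 21 (craft paint): dagger=9 fiber=2 gold=1 paint=3 stone=3 wood=1
After 22 (gather 1 gold): dagger=9 fiber=2 gold=2 paint=3 stone=3 wood=1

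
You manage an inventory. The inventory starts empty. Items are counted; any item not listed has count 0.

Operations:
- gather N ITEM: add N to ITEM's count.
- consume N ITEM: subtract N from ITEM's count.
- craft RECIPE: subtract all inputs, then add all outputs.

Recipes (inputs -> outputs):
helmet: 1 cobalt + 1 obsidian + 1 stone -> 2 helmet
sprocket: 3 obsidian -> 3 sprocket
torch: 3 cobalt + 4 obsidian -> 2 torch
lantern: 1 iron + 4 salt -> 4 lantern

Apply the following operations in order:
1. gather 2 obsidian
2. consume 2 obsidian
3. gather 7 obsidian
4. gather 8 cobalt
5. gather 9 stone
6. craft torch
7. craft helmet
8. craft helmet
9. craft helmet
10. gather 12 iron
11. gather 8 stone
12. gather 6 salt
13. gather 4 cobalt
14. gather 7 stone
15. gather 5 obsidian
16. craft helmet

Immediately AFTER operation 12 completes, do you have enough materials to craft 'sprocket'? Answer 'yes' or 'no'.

After 1 (gather 2 obsidian): obsidian=2
After 2 (consume 2 obsidian): (empty)
After 3 (gather 7 obsidian): obsidian=7
After 4 (gather 8 cobalt): cobalt=8 obsidian=7
After 5 (gather 9 stone): cobalt=8 obsidian=7 stone=9
After 6 (craft torch): cobalt=5 obsidian=3 stone=9 torch=2
After 7 (craft helmet): cobalt=4 helmet=2 obsidian=2 stone=8 torch=2
After 8 (craft helmet): cobalt=3 helmet=4 obsidian=1 stone=7 torch=2
After 9 (craft helmet): cobalt=2 helmet=6 stone=6 torch=2
After 10 (gather 12 iron): cobalt=2 helmet=6 iron=12 stone=6 torch=2
After 11 (gather 8 stone): cobalt=2 helmet=6 iron=12 stone=14 torch=2
After 12 (gather 6 salt): cobalt=2 helmet=6 iron=12 salt=6 stone=14 torch=2

Answer: no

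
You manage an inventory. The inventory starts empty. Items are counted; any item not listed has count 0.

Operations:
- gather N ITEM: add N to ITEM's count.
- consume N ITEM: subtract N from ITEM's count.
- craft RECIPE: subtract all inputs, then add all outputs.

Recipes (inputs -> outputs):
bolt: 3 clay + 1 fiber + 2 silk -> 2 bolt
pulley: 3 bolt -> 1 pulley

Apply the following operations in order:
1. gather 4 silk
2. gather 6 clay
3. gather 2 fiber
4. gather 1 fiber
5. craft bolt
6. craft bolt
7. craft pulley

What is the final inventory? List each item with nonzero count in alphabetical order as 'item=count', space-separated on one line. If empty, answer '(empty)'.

After 1 (gather 4 silk): silk=4
After 2 (gather 6 clay): clay=6 silk=4
After 3 (gather 2 fiber): clay=6 fiber=2 silk=4
After 4 (gather 1 fiber): clay=6 fiber=3 silk=4
After 5 (craft bolt): bolt=2 clay=3 fiber=2 silk=2
After 6 (craft bolt): bolt=4 fiber=1
After 7 (craft pulley): bolt=1 fiber=1 pulley=1

Answer: bolt=1 fiber=1 pulley=1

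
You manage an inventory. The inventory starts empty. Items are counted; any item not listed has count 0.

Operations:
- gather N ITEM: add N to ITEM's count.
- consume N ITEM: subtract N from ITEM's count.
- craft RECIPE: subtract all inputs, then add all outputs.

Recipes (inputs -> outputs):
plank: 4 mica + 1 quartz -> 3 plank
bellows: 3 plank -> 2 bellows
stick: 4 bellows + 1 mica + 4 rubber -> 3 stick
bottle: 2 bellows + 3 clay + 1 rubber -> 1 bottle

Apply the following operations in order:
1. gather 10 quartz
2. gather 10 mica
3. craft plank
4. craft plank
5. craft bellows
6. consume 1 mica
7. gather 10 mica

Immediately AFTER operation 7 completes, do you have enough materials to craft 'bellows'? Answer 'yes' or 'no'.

Answer: yes

Derivation:
After 1 (gather 10 quartz): quartz=10
After 2 (gather 10 mica): mica=10 quartz=10
After 3 (craft plank): mica=6 plank=3 quartz=9
After 4 (craft plank): mica=2 plank=6 quartz=8
After 5 (craft bellows): bellows=2 mica=2 plank=3 quartz=8
After 6 (consume 1 mica): bellows=2 mica=1 plank=3 quartz=8
After 7 (gather 10 mica): bellows=2 mica=11 plank=3 quartz=8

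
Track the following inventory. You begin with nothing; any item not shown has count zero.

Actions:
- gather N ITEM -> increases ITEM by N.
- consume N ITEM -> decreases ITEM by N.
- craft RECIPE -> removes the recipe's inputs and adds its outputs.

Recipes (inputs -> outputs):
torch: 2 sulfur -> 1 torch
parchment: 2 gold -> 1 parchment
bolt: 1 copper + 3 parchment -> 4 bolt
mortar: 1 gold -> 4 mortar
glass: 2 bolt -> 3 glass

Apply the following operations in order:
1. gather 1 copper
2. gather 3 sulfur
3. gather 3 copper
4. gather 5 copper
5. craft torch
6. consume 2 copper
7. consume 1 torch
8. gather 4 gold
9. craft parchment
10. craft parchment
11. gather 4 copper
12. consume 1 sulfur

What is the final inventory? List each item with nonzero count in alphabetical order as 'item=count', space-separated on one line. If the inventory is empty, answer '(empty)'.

After 1 (gather 1 copper): copper=1
After 2 (gather 3 sulfur): copper=1 sulfur=3
After 3 (gather 3 copper): copper=4 sulfur=3
After 4 (gather 5 copper): copper=9 sulfur=3
After 5 (craft torch): copper=9 sulfur=1 torch=1
After 6 (consume 2 copper): copper=7 sulfur=1 torch=1
After 7 (consume 1 torch): copper=7 sulfur=1
After 8 (gather 4 gold): copper=7 gold=4 sulfur=1
After 9 (craft parchment): copper=7 gold=2 parchment=1 sulfur=1
After 10 (craft parchment): copper=7 parchment=2 sulfur=1
After 11 (gather 4 copper): copper=11 parchment=2 sulfur=1
After 12 (consume 1 sulfur): copper=11 parchment=2

Answer: copper=11 parchment=2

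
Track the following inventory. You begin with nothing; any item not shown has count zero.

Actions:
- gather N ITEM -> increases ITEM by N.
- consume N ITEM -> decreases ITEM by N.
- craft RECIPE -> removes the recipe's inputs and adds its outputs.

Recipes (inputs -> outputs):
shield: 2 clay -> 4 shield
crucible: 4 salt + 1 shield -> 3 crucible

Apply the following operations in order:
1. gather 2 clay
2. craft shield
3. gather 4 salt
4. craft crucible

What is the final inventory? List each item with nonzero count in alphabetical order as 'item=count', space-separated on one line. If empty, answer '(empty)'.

After 1 (gather 2 clay): clay=2
After 2 (craft shield): shield=4
After 3 (gather 4 salt): salt=4 shield=4
After 4 (craft crucible): crucible=3 shield=3

Answer: crucible=3 shield=3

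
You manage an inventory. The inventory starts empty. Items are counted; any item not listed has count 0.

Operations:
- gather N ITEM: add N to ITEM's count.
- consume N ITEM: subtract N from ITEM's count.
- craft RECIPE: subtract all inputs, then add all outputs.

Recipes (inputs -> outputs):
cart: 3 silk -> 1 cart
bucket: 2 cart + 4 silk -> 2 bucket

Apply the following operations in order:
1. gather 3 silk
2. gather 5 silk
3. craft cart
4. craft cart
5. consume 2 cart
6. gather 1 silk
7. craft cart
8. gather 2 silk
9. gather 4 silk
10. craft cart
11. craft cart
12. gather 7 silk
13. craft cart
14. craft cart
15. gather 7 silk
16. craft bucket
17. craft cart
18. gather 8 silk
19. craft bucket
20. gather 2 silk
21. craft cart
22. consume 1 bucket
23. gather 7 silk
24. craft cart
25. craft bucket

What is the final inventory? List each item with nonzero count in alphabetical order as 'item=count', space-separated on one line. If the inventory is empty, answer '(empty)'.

After 1 (gather 3 silk): silk=3
After 2 (gather 5 silk): silk=8
After 3 (craft cart): cart=1 silk=5
After 4 (craft cart): cart=2 silk=2
After 5 (consume 2 cart): silk=2
After 6 (gather 1 silk): silk=3
After 7 (craft cart): cart=1
After 8 (gather 2 silk): cart=1 silk=2
After 9 (gather 4 silk): cart=1 silk=6
After 10 (craft cart): cart=2 silk=3
After 11 (craft cart): cart=3
After 12 (gather 7 silk): cart=3 silk=7
After 13 (craft cart): cart=4 silk=4
After 14 (craft cart): cart=5 silk=1
After 15 (gather 7 silk): cart=5 silk=8
After 16 (craft bucket): bucket=2 cart=3 silk=4
After 17 (craft cart): bucket=2 cart=4 silk=1
After 18 (gather 8 silk): bucket=2 cart=4 silk=9
After 19 (craft bucket): bucket=4 cart=2 silk=5
After 20 (gather 2 silk): bucket=4 cart=2 silk=7
After 21 (craft cart): bucket=4 cart=3 silk=4
After 22 (consume 1 bucket): bucket=3 cart=3 silk=4
After 23 (gather 7 silk): bucket=3 cart=3 silk=11
After 24 (craft cart): bucket=3 cart=4 silk=8
After 25 (craft bucket): bucket=5 cart=2 silk=4

Answer: bucket=5 cart=2 silk=4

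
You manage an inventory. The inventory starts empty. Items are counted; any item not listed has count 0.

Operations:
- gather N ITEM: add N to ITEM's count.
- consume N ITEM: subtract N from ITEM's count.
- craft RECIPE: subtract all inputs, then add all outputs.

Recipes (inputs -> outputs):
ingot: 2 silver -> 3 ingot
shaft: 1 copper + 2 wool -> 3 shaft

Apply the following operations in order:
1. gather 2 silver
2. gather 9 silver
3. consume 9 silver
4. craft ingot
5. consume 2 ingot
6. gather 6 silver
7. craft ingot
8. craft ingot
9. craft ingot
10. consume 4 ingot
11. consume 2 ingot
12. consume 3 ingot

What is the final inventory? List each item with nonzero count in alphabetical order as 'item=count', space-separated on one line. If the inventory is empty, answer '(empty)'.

Answer: ingot=1

Derivation:
After 1 (gather 2 silver): silver=2
After 2 (gather 9 silver): silver=11
After 3 (consume 9 silver): silver=2
After 4 (craft ingot): ingot=3
After 5 (consume 2 ingot): ingot=1
After 6 (gather 6 silver): ingot=1 silver=6
After 7 (craft ingot): ingot=4 silver=4
After 8 (craft ingot): ingot=7 silver=2
After 9 (craft ingot): ingot=10
After 10 (consume 4 ingot): ingot=6
After 11 (consume 2 ingot): ingot=4
After 12 (consume 3 ingot): ingot=1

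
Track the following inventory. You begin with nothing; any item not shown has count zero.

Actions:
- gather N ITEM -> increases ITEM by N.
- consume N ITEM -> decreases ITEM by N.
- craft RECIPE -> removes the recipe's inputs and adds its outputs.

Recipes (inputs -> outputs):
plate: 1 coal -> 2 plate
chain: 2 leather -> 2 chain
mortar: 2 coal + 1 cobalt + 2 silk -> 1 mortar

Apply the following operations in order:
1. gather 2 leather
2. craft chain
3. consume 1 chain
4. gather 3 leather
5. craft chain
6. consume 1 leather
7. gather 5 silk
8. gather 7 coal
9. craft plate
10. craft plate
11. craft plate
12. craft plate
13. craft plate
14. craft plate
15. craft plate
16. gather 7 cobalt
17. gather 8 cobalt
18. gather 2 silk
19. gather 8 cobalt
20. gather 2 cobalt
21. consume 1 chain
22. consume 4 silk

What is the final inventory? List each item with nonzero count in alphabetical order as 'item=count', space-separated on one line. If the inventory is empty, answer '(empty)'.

Answer: chain=2 cobalt=25 plate=14 silk=3

Derivation:
After 1 (gather 2 leather): leather=2
After 2 (craft chain): chain=2
After 3 (consume 1 chain): chain=1
After 4 (gather 3 leather): chain=1 leather=3
After 5 (craft chain): chain=3 leather=1
After 6 (consume 1 leather): chain=3
After 7 (gather 5 silk): chain=3 silk=5
After 8 (gather 7 coal): chain=3 coal=7 silk=5
After 9 (craft plate): chain=3 coal=6 plate=2 silk=5
After 10 (craft plate): chain=3 coal=5 plate=4 silk=5
After 11 (craft plate): chain=3 coal=4 plate=6 silk=5
After 12 (craft plate): chain=3 coal=3 plate=8 silk=5
After 13 (craft plate): chain=3 coal=2 plate=10 silk=5
After 14 (craft plate): chain=3 coal=1 plate=12 silk=5
After 15 (craft plate): chain=3 plate=14 silk=5
After 16 (gather 7 cobalt): chain=3 cobalt=7 plate=14 silk=5
After 17 (gather 8 cobalt): chain=3 cobalt=15 plate=14 silk=5
After 18 (gather 2 silk): chain=3 cobalt=15 plate=14 silk=7
After 19 (gather 8 cobalt): chain=3 cobalt=23 plate=14 silk=7
After 20 (gather 2 cobalt): chain=3 cobalt=25 plate=14 silk=7
After 21 (consume 1 chain): chain=2 cobalt=25 plate=14 silk=7
After 22 (consume 4 silk): chain=2 cobalt=25 plate=14 silk=3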